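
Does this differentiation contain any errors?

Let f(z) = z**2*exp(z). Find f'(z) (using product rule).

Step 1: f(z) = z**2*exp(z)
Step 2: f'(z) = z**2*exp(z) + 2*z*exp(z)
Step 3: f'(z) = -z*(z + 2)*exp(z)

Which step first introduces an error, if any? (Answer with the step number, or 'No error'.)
Step 3

Step 3 is incorrect due to a sign flip.
The step shows: -z*(z + 2)*exp(z)
The correct value should be: z*(z + 2)*exp(z)

Explanation: The sign of the whole expression was flipped: the term z*(z + 2)*exp(z) was incorrectly written as -z*(z + 2)*exp(z)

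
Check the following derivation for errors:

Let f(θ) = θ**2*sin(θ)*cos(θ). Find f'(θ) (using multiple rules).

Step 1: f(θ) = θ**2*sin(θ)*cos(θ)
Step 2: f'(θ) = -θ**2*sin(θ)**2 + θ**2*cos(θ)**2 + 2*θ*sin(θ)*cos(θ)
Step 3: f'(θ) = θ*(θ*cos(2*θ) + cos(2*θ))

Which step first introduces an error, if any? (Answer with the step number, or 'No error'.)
Step 3

Step 3 is incorrect due to a wrong trig function.
The step shows: θ*(θ*cos(2*θ) + cos(2*θ))
The correct value should be: θ*(θ*cos(2*θ) + sin(2*θ))

Explanation: sin(2*θ) was incorrectly written as cos(2*θ): the term θ*(θ*cos(2*θ) + sin(2*θ)) was incorrectly written as θ*(θ*cos(2*θ) + cos(2*θ))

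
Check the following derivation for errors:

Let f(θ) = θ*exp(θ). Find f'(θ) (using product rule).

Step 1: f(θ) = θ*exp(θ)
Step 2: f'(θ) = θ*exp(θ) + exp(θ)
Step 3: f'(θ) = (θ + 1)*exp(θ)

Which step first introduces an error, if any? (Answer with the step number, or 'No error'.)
No error

All steps in this derivation are correct.
The final answer f'(θ) = (θ + 1)*exp(θ) is valid.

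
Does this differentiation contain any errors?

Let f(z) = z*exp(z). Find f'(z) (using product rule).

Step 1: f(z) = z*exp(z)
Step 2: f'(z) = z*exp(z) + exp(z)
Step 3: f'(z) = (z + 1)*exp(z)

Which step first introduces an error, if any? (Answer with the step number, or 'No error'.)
No error

All steps in this derivation are correct.
The final answer f'(z) = (z + 1)*exp(z) is valid.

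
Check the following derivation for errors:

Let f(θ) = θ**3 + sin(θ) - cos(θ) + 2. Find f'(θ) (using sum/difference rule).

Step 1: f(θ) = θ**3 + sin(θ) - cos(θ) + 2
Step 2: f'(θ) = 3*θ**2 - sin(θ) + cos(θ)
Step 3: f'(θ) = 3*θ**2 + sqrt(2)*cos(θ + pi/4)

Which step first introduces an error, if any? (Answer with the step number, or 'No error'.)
Step 2

Step 2 is incorrect due to a sign flip.
The step shows: 3*θ**2 - sin(θ) + cos(θ)
The correct value should be: 3*θ**2 + sin(θ) + cos(θ)

Explanation: The sign of one term was flipped: the term sin(θ) was incorrectly written as -sin(θ)
The later steps are derived from this incorrect expression, so the error originates in Step 2.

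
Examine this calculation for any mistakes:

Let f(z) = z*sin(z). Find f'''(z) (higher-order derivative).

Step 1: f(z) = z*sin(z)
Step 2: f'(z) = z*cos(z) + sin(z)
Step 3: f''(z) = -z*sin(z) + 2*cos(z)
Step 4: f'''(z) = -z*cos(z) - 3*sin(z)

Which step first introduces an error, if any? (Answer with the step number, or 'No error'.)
No error

All steps in this derivation are correct.
The final answer f'''(z) = -z*cos(z) - 3*sin(z) is valid.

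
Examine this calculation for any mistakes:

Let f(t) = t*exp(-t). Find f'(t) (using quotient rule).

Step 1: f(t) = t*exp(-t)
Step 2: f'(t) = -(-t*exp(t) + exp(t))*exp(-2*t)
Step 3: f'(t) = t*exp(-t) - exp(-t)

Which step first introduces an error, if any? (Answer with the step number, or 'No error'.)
Step 2

Step 2 is incorrect due to a sign flip.
The step shows: -(-t*exp(t) + exp(t))*exp(-2*t)
The correct value should be: (-t*exp(t) + exp(t))*exp(-2*t)

Explanation: The sign of the whole expression was flipped: the term (-t*exp(t) + exp(t))*exp(-2*t) was incorrectly written as -(-t*exp(t) + exp(t))*exp(-2*t)
The later steps are derived from this incorrect expression, so the error originates in Step 2.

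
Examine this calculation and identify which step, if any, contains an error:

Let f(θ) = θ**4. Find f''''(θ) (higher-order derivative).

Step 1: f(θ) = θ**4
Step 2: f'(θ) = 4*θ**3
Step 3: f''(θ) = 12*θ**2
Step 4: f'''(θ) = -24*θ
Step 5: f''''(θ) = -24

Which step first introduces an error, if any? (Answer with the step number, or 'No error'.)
Step 4

Step 4 is incorrect due to a sign flip.
The step shows: -24*θ
The correct value should be: 24*θ

Explanation: The sign of the whole expression was flipped: the term 24*θ was incorrectly written as -24*θ
The later steps are derived from this incorrect expression, so the error originates in Step 4.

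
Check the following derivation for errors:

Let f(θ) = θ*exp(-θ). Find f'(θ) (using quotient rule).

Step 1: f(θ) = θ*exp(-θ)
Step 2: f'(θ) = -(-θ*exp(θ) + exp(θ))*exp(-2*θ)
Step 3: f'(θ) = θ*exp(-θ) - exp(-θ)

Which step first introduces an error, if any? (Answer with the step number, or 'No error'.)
Step 2

Step 2 is incorrect due to a sign flip.
The step shows: -(-θ*exp(θ) + exp(θ))*exp(-2*θ)
The correct value should be: (-θ*exp(θ) + exp(θ))*exp(-2*θ)

Explanation: The sign of the whole expression was flipped: the term (-θ*exp(θ) + exp(θ))*exp(-2*θ) was incorrectly written as -(-θ*exp(θ) + exp(θ))*exp(-2*θ)
The later steps are derived from this incorrect expression, so the error originates in Step 2.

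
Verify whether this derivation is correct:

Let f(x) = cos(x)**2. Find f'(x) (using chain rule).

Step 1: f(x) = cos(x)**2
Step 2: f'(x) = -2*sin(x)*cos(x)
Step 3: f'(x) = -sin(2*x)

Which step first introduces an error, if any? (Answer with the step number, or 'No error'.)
No error

All steps in this derivation are correct.
The final answer f'(x) = -sin(2*x) is valid.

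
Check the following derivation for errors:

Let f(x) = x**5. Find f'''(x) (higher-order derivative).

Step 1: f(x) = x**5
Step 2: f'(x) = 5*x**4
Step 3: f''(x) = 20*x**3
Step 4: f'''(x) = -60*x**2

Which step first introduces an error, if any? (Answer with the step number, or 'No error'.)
Step 4

Step 4 is incorrect due to a sign flip.
The step shows: -60*x**2
The correct value should be: 60*x**2

Explanation: The sign of the whole expression was flipped: the term 60*x**2 was incorrectly written as -60*x**2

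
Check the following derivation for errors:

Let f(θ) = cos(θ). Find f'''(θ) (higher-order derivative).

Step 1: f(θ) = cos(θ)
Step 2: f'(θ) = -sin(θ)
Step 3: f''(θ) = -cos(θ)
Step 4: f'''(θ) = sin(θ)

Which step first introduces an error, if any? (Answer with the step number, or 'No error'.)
No error

All steps in this derivation are correct.
The final answer f'''(θ) = sin(θ) is valid.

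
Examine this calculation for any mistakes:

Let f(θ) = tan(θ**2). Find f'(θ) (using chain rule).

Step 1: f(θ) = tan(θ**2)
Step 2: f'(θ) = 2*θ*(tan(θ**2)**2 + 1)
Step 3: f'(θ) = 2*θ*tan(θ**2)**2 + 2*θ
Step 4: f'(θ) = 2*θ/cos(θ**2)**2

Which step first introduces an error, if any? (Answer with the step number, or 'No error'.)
No error

All steps in this derivation are correct.
The final answer f'(θ) = 2*θ/cos(θ**2)**2 is valid.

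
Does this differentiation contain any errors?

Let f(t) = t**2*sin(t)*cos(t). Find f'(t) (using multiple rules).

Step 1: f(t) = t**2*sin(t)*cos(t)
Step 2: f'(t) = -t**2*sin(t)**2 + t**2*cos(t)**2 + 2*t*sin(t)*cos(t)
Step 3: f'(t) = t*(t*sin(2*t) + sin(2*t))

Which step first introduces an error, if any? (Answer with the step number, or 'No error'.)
Step 3

Step 3 is incorrect due to a wrong trig function.
The step shows: t*(t*sin(2*t) + sin(2*t))
The correct value should be: t*(t*cos(2*t) + sin(2*t))

Explanation: cos(2*t) was incorrectly written as sin(2*t): the term t*(t*cos(2*t) + sin(2*t)) was incorrectly written as t*(t*sin(2*t) + sin(2*t))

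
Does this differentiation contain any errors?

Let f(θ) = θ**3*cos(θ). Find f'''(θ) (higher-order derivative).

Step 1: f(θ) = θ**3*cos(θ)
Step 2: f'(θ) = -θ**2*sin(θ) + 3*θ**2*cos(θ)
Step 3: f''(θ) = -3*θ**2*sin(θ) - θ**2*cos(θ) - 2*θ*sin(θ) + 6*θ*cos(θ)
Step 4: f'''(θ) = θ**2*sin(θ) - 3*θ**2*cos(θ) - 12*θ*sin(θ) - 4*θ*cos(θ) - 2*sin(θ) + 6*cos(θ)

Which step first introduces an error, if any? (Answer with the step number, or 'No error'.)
Step 2

Step 2 is incorrect due to a wrong exponent.
The step shows: -θ**2*sin(θ) + 3*θ**2*cos(θ)
The correct value should be: -θ**3*sin(θ) + 3*θ**2*cos(θ)

Explanation: The exponent 3 on θ was incorrectly written as 2: the term -θ**3*sin(θ) was incorrectly written as -θ**2*sin(θ)
The later steps are derived from this incorrect expression, so the error originates in Step 2.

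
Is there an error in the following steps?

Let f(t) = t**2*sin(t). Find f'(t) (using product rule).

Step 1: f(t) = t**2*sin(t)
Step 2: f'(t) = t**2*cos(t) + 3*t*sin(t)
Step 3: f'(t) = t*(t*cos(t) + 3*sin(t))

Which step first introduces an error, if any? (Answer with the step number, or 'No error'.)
Step 2

Step 2 is incorrect due to a wrong coefficient.
The step shows: t**2*cos(t) + 3*t*sin(t)
The correct value should be: t**2*cos(t) + 2*t*sin(t)

Explanation: The coefficient 2 was incorrectly written as 3: the term 2*t*sin(t) was incorrectly written as 3*t*sin(t)
The later steps are derived from this incorrect expression, so the error originates in Step 2.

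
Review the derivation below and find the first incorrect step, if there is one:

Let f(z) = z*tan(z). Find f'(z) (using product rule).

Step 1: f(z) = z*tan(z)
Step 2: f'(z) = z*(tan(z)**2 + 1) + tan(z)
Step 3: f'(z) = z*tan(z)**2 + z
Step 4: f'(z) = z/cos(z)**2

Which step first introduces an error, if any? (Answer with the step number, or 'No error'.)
Step 3

Step 3 is incorrect due to a dropped term.
The step shows: z*tan(z)**2 + z
The correct value should be: z*tan(z)**2 + z + tan(z)

Explanation: A term was dropped: the term tan(z) was incorrectly omitted
The later steps are derived from this incorrect expression, so the error originates in Step 3.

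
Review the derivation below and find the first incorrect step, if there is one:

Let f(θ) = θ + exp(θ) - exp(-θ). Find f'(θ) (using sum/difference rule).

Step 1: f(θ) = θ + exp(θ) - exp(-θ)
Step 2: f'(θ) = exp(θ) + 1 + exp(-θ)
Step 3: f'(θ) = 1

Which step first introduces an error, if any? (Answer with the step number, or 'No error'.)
Step 3

Step 3 is incorrect due to a dropped term.
The step shows: 1
The correct value should be: 2*cosh(θ) + 1

Explanation: A term was dropped: the term 2*cosh(θ) was incorrectly omitted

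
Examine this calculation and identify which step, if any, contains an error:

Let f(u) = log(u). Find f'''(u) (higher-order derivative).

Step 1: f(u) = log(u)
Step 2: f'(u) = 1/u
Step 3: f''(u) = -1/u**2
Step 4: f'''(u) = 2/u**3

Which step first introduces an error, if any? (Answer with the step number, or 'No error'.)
No error

All steps in this derivation are correct.
The final answer f'''(u) = 2/u**3 is valid.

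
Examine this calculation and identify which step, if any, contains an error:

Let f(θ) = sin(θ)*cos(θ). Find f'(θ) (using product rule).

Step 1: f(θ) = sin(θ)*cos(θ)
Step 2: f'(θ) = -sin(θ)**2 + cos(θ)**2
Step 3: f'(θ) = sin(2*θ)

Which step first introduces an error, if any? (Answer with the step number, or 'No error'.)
Step 3

Step 3 is incorrect due to a wrong trig function.
The step shows: sin(2*θ)
The correct value should be: cos(2*θ)

Explanation: cos(2*θ) was incorrectly written as sin(2*θ): the term cos(2*θ) was incorrectly written as sin(2*θ)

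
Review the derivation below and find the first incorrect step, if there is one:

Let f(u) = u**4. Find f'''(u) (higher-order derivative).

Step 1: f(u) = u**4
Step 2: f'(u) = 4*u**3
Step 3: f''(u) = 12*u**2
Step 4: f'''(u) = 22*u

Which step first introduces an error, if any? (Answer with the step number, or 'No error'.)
Step 4

Step 4 is incorrect due to a wrong coefficient.
The step shows: 22*u
The correct value should be: 24*u

Explanation: The coefficient 24 was incorrectly written as 22: the term 24*u was incorrectly written as 22*u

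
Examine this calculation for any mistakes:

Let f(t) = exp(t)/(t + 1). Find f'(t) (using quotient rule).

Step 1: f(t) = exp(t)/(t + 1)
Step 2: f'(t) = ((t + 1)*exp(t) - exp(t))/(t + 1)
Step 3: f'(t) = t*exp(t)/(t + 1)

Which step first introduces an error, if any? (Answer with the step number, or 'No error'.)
Step 2

Step 2 is incorrect due to a wrong exponent.
The step shows: ((t + 1)*exp(t) - exp(t))/(t + 1)
The correct value should be: ((t + 1)*exp(t) - exp(t))/(t + 1)**2

Explanation: The exponent -2 on t + 1 was incorrectly written as -1: the term ((t + 1)*exp(t) - exp(t))/(t + 1)**2 was incorrectly written as ((t + 1)*exp(t) - exp(t))/(t + 1)
The later steps are derived from this incorrect expression, so the error originates in Step 2.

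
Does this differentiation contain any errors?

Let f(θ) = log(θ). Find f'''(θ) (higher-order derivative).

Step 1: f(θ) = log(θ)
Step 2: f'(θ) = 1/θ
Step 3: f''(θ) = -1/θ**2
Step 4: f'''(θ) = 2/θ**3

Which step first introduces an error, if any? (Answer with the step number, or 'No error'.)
No error

All steps in this derivation are correct.
The final answer f'''(θ) = 2/θ**3 is valid.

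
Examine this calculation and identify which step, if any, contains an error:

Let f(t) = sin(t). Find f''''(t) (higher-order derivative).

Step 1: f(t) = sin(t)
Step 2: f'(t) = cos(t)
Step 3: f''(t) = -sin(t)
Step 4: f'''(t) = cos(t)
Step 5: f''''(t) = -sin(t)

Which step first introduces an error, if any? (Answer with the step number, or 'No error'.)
Step 4

Step 4 is incorrect due to a sign flip.
The step shows: cos(t)
The correct value should be: -cos(t)

Explanation: The sign of the whole expression was flipped: the term -cos(t) was incorrectly written as cos(t)
The later steps are derived from this incorrect expression, so the error originates in Step 4.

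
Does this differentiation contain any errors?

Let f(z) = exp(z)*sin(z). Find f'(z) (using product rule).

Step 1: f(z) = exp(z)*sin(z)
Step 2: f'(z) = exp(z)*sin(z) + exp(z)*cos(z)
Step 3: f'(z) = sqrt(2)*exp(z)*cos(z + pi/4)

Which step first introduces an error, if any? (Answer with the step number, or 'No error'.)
Step 3

Step 3 is incorrect due to a wrong trig function.
The step shows: sqrt(2)*exp(z)*cos(z + pi/4)
The correct value should be: sqrt(2)*exp(z)*sin(z + pi/4)

Explanation: sin(z + pi/4) was incorrectly written as cos(z + pi/4): the term sqrt(2)*exp(z)*sin(z + pi/4) was incorrectly written as sqrt(2)*exp(z)*cos(z + pi/4)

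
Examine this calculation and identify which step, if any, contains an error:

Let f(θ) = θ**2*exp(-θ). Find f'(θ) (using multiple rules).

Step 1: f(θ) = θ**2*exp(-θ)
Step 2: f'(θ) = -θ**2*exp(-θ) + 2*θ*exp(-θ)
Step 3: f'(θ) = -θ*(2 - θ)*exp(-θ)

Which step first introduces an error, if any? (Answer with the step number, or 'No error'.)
Step 3

Step 3 is incorrect due to a sign flip.
The step shows: -θ*(2 - θ)*exp(-θ)
The correct value should be: θ*(2 - θ)*exp(-θ)

Explanation: The sign of the whole expression was flipped: the term θ*(2 - θ)*exp(-θ) was incorrectly written as -θ*(2 - θ)*exp(-θ)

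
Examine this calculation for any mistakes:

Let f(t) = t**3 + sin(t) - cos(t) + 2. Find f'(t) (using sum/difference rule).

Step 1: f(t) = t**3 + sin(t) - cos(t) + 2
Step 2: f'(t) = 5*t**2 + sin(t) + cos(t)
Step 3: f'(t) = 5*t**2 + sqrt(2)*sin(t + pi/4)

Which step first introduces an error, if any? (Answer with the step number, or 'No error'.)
Step 2

Step 2 is incorrect due to a wrong coefficient.
The step shows: 5*t**2 + sin(t) + cos(t)
The correct value should be: 3*t**2 + sin(t) + cos(t)

Explanation: The coefficient 3 was incorrectly written as 5: the term 3*t**2 was incorrectly written as 5*t**2
The later steps are derived from this incorrect expression, so the error originates in Step 2.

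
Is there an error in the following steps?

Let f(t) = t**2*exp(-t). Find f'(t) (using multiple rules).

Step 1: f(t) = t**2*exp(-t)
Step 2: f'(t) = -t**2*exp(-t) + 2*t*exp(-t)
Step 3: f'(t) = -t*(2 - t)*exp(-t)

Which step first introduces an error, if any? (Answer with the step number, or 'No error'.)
Step 3

Step 3 is incorrect due to a sign flip.
The step shows: -t*(2 - t)*exp(-t)
The correct value should be: t*(2 - t)*exp(-t)

Explanation: The sign of the whole expression was flipped: the term t*(2 - t)*exp(-t) was incorrectly written as -t*(2 - t)*exp(-t)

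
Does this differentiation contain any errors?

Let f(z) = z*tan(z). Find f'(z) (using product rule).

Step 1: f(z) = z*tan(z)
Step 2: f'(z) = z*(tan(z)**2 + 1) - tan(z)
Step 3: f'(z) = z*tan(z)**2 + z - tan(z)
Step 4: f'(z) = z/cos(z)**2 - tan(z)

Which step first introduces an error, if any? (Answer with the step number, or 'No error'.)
Step 2

Step 2 is incorrect due to a sign flip.
The step shows: z*(tan(z)**2 + 1) - tan(z)
The correct value should be: z*(tan(z)**2 + 1) + tan(z)

Explanation: The sign of one term was flipped: the term tan(z) was incorrectly written as -tan(z)
The later steps are derived from this incorrect expression, so the error originates in Step 2.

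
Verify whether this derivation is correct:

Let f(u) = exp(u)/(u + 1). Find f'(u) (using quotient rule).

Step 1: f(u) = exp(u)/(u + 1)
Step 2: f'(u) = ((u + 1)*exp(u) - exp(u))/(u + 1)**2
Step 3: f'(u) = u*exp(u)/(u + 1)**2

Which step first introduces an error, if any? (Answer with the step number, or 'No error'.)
No error

All steps in this derivation are correct.
The final answer f'(u) = u*exp(u)/(u + 1)**2 is valid.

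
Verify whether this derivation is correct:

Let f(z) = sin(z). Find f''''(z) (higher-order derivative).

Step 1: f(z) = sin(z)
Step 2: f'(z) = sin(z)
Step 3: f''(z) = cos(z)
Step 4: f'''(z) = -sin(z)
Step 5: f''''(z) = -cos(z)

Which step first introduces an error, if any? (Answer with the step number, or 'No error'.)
Step 2

Step 2 is incorrect due to a wrong trig function.
The step shows: sin(z)
The correct value should be: cos(z)

Explanation: cos(z) was incorrectly written as sin(z): the term cos(z) was incorrectly written as sin(z)
The later steps are derived from this incorrect expression, so the error originates in Step 2.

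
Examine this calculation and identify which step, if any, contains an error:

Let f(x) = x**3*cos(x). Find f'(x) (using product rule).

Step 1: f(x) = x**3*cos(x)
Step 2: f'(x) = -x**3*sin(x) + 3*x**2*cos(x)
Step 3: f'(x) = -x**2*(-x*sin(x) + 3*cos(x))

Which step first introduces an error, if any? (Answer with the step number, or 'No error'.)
Step 3

Step 3 is incorrect due to a sign flip.
The step shows: -x**2*(-x*sin(x) + 3*cos(x))
The correct value should be: x**2*(-x*sin(x) + 3*cos(x))

Explanation: The sign of the whole expression was flipped: the term x**2*(-x*sin(x) + 3*cos(x)) was incorrectly written as -x**2*(-x*sin(x) + 3*cos(x))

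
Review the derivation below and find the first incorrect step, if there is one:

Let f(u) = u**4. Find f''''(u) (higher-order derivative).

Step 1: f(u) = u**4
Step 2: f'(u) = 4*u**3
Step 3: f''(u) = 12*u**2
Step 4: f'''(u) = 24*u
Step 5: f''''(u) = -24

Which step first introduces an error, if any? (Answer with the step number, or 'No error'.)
Step 5

Step 5 is incorrect due to a sign flip.
The step shows: -24
The correct value should be: 24

Explanation: The sign of the whole expression was flipped: the term 24 was incorrectly written as -24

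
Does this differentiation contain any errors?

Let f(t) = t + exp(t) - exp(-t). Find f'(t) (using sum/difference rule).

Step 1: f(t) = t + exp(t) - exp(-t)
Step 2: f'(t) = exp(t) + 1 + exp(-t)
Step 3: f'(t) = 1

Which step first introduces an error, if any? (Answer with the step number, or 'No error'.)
Step 3

Step 3 is incorrect due to a dropped term.
The step shows: 1
The correct value should be: 2*cosh(t) + 1

Explanation: A term was dropped: the term 2*cosh(t) was incorrectly omitted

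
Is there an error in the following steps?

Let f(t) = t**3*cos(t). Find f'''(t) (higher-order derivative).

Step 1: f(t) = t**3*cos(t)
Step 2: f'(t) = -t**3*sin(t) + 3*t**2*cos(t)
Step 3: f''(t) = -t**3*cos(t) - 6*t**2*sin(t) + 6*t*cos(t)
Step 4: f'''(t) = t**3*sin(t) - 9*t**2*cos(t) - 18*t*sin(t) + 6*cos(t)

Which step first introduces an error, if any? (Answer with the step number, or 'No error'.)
No error

All steps in this derivation are correct.
The final answer f'''(t) = t**3*sin(t) - 9*t**2*cos(t) - 18*t*sin(t) + 6*cos(t) is valid.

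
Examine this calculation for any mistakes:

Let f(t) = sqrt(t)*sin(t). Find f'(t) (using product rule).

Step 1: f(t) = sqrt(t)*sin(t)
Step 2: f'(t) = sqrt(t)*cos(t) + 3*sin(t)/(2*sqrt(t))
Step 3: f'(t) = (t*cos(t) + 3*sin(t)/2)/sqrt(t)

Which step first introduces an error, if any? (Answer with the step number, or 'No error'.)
Step 2

Step 2 is incorrect due to a wrong coefficient.
The step shows: sqrt(t)*cos(t) + 3*sin(t)/(2*sqrt(t))
The correct value should be: sqrt(t)*cos(t) + sin(t)/(2*sqrt(t))

Explanation: The coefficient 1/2 was incorrectly written as 3/2: the term sin(t)/(2*sqrt(t)) was incorrectly written as 3*sin(t)/(2*sqrt(t))
The later steps are derived from this incorrect expression, so the error originates in Step 2.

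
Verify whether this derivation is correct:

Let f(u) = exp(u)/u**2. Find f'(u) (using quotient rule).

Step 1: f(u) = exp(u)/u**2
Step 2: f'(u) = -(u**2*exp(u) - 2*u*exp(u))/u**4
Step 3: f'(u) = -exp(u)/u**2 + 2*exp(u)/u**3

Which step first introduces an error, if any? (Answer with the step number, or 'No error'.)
Step 2

Step 2 is incorrect due to a sign flip.
The step shows: -(u**2*exp(u) - 2*u*exp(u))/u**4
The correct value should be: (u**2*exp(u) - 2*u*exp(u))/u**4

Explanation: The sign of the whole expression was flipped: the term (u**2*exp(u) - 2*u*exp(u))/u**4 was incorrectly written as -(u**2*exp(u) - 2*u*exp(u))/u**4
The later steps are derived from this incorrect expression, so the error originates in Step 2.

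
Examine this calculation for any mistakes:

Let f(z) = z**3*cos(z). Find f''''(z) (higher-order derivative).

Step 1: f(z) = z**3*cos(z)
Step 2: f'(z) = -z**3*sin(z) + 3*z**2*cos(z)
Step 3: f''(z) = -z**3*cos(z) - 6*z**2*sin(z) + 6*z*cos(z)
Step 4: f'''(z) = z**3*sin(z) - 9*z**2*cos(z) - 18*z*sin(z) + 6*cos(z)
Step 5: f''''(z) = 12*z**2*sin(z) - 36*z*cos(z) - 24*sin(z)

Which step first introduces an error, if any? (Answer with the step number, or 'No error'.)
Step 5

Step 5 is incorrect due to a dropped term.
The step shows: 12*z**2*sin(z) - 36*z*cos(z) - 24*sin(z)
The correct value should be: z**3*cos(z) + 12*z**2*sin(z) - 36*z*cos(z) - 24*sin(z)

Explanation: A term was dropped: the term z**3*cos(z) was incorrectly omitted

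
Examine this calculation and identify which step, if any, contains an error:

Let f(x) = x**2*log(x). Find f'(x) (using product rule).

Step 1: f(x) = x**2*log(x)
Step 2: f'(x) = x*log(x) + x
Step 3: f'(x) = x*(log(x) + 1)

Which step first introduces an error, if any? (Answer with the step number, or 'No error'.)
Step 2

Step 2 is incorrect due to a wrong coefficient.
The step shows: x*log(x) + x
The correct value should be: 2*x*log(x) + x

Explanation: The coefficient 2 was incorrectly written as 1: the term 2*x*log(x) was incorrectly written as x*log(x)
The later steps are derived from this incorrect expression, so the error originates in Step 2.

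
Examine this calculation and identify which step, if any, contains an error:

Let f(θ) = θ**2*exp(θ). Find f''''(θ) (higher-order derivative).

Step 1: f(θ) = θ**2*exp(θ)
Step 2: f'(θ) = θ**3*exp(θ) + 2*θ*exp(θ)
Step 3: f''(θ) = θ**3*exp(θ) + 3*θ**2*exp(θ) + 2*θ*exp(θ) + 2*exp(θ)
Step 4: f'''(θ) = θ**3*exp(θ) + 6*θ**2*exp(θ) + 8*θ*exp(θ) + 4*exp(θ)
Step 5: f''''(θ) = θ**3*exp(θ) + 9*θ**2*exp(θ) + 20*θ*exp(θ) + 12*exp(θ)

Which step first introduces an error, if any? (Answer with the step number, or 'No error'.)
Step 2

Step 2 is incorrect due to a wrong exponent.
The step shows: θ**3*exp(θ) + 2*θ*exp(θ)
The correct value should be: θ**2*exp(θ) + 2*θ*exp(θ)

Explanation: The exponent 2 on θ was incorrectly written as 3: the term θ**2*exp(θ) was incorrectly written as θ**3*exp(θ)
The later steps are derived from this incorrect expression, so the error originates in Step 2.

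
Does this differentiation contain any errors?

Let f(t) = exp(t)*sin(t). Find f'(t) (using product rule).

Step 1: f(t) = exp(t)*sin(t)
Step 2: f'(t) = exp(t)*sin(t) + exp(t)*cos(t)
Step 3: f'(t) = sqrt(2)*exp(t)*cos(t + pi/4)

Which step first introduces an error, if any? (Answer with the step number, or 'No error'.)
Step 3

Step 3 is incorrect due to a wrong trig function.
The step shows: sqrt(2)*exp(t)*cos(t + pi/4)
The correct value should be: sqrt(2)*exp(t)*sin(t + pi/4)

Explanation: sin(t + pi/4) was incorrectly written as cos(t + pi/4): the term sqrt(2)*exp(t)*sin(t + pi/4) was incorrectly written as sqrt(2)*exp(t)*cos(t + pi/4)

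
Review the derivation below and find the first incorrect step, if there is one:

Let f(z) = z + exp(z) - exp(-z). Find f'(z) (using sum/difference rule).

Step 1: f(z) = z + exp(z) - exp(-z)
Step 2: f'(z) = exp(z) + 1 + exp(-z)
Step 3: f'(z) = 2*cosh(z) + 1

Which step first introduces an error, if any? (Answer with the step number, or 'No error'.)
No error

All steps in this derivation are correct.
The final answer f'(z) = 2*cosh(z) + 1 is valid.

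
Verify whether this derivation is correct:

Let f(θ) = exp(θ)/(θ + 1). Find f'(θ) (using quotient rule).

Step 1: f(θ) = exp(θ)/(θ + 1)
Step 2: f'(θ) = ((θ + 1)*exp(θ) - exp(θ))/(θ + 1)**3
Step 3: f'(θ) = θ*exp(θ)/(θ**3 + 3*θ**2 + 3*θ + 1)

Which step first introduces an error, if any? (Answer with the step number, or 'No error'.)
Step 2

Step 2 is incorrect due to a wrong exponent.
The step shows: ((θ + 1)*exp(θ) - exp(θ))/(θ + 1)**3
The correct value should be: ((θ + 1)*exp(θ) - exp(θ))/(θ + 1)**2

Explanation: The exponent -2 on θ + 1 was incorrectly written as -3: the term ((θ + 1)*exp(θ) - exp(θ))/(θ + 1)**2 was incorrectly written as ((θ + 1)*exp(θ) - exp(θ))/(θ + 1)**3
The later steps are derived from this incorrect expression, so the error originates in Step 2.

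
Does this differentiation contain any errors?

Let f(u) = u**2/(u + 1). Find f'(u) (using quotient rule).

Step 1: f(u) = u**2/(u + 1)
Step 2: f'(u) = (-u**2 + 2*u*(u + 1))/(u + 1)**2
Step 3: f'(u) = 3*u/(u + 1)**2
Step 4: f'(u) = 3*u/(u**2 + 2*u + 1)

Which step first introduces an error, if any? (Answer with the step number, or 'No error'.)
Step 3

Step 3 is incorrect due to a wrong exponent.
The step shows: 3*u/(u + 1)**2
The correct value should be: (u**2 + 2*u)/(u + 1)**2

Explanation: The exponent 2 on u was incorrectly written as 1: the term (u**2 + 2*u)/(u + 1)**2 was incorrectly written as 3*u/(u + 1)**2
The later steps are derived from this incorrect expression, so the error originates in Step 3.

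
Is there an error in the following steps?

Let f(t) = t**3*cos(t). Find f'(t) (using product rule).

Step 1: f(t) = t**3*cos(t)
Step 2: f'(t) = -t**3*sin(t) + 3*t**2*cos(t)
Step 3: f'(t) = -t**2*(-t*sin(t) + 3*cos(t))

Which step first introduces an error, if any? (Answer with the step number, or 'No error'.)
Step 3

Step 3 is incorrect due to a sign flip.
The step shows: -t**2*(-t*sin(t) + 3*cos(t))
The correct value should be: t**2*(-t*sin(t) + 3*cos(t))

Explanation: The sign of the whole expression was flipped: the term t**2*(-t*sin(t) + 3*cos(t)) was incorrectly written as -t**2*(-t*sin(t) + 3*cos(t))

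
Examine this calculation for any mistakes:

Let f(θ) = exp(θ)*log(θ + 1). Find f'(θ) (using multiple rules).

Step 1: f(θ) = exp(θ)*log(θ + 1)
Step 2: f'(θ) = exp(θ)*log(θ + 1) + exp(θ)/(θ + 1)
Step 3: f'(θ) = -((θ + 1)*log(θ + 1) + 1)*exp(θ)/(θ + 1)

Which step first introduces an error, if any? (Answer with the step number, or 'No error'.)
Step 3

Step 3 is incorrect due to a sign flip.
The step shows: -((θ + 1)*log(θ + 1) + 1)*exp(θ)/(θ + 1)
The correct value should be: ((θ + 1)*log(θ + 1) + 1)*exp(θ)/(θ + 1)

Explanation: The sign of the whole expression was flipped: the term ((θ + 1)*log(θ + 1) + 1)*exp(θ)/(θ + 1) was incorrectly written as -((θ + 1)*log(θ + 1) + 1)*exp(θ)/(θ + 1)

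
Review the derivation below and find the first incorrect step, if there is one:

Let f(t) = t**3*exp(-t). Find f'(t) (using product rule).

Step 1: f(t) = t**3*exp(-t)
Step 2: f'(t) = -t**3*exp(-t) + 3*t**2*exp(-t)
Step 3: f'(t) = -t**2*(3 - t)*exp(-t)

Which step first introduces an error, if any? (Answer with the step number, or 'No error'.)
Step 3

Step 3 is incorrect due to a sign flip.
The step shows: -t**2*(3 - t)*exp(-t)
The correct value should be: t**2*(3 - t)*exp(-t)

Explanation: The sign of the whole expression was flipped: the term t**2*(3 - t)*exp(-t) was incorrectly written as -t**2*(3 - t)*exp(-t)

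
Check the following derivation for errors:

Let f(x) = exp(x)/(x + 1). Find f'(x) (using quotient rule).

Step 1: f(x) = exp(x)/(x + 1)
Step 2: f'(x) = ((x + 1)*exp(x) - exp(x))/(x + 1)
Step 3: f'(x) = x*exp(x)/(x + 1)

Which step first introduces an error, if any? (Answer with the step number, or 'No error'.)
Step 2

Step 2 is incorrect due to a wrong exponent.
The step shows: ((x + 1)*exp(x) - exp(x))/(x + 1)
The correct value should be: ((x + 1)*exp(x) - exp(x))/(x + 1)**2

Explanation: The exponent -2 on x + 1 was incorrectly written as -1: the term ((x + 1)*exp(x) - exp(x))/(x + 1)**2 was incorrectly written as ((x + 1)*exp(x) - exp(x))/(x + 1)
The later steps are derived from this incorrect expression, so the error originates in Step 2.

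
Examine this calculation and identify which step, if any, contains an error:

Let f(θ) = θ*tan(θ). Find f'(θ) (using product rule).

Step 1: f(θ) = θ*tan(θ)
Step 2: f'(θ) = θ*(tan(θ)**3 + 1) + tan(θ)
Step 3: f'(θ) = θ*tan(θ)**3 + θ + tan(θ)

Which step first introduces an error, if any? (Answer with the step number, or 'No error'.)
Step 2

Step 2 is incorrect due to a wrong exponent.
The step shows: θ*(tan(θ)**3 + 1) + tan(θ)
The correct value should be: θ*(tan(θ)**2 + 1) + tan(θ)

Explanation: The exponent 2 on tan(θ) was incorrectly written as 3: the term θ*(tan(θ)**2 + 1) was incorrectly written as θ*(tan(θ)**3 + 1)
The later steps are derived from this incorrect expression, so the error originates in Step 2.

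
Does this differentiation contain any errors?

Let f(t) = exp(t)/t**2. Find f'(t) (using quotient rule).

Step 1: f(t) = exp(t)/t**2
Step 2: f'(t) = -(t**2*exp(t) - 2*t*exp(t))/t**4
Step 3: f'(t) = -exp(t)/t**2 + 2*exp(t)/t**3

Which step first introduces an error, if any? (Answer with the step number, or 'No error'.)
Step 2

Step 2 is incorrect due to a sign flip.
The step shows: -(t**2*exp(t) - 2*t*exp(t))/t**4
The correct value should be: (t**2*exp(t) - 2*t*exp(t))/t**4

Explanation: The sign of the whole expression was flipped: the term (t**2*exp(t) - 2*t*exp(t))/t**4 was incorrectly written as -(t**2*exp(t) - 2*t*exp(t))/t**4
The later steps are derived from this incorrect expression, so the error originates in Step 2.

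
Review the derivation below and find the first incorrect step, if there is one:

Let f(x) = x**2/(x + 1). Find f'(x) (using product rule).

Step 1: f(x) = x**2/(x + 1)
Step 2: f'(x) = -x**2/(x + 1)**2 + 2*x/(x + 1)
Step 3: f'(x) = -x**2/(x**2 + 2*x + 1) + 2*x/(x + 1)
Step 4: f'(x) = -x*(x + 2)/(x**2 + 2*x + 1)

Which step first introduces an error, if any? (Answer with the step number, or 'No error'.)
Step 4

Step 4 is incorrect due to a sign flip.
The step shows: -x*(x + 2)/(x**2 + 2*x + 1)
The correct value should be: x*(x + 2)/(x**2 + 2*x + 1)

Explanation: The sign of the whole expression was flipped: the term x*(x + 2)/(x**2 + 2*x + 1) was incorrectly written as -x*(x + 2)/(x**2 + 2*x + 1)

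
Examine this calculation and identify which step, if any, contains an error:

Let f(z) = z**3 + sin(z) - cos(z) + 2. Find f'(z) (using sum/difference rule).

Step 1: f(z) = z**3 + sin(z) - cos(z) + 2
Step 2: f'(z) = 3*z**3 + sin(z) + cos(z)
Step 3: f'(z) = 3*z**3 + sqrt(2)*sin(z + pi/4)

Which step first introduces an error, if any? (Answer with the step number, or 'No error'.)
Step 2

Step 2 is incorrect due to a wrong exponent.
The step shows: 3*z**3 + sin(z) + cos(z)
The correct value should be: 3*z**2 + sin(z) + cos(z)

Explanation: The exponent 2 on z was incorrectly written as 3: the term 3*z**2 was incorrectly written as 3*z**3
The later steps are derived from this incorrect expression, so the error originates in Step 2.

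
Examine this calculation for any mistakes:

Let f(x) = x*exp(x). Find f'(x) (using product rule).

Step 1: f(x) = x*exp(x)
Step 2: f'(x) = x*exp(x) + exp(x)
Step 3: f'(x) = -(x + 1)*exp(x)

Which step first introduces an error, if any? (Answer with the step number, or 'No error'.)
Step 3

Step 3 is incorrect due to a sign flip.
The step shows: -(x + 1)*exp(x)
The correct value should be: (x + 1)*exp(x)

Explanation: The sign of the whole expression was flipped: the term (x + 1)*exp(x) was incorrectly written as -(x + 1)*exp(x)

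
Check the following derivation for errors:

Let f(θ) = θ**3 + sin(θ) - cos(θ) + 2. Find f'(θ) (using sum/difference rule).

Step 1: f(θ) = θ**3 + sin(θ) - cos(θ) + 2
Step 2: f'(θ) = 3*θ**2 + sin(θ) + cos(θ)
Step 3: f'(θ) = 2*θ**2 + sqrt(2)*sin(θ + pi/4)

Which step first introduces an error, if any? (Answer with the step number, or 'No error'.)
Step 3

Step 3 is incorrect due to a wrong coefficient.
The step shows: 2*θ**2 + sqrt(2)*sin(θ + pi/4)
The correct value should be: 3*θ**2 + sqrt(2)*sin(θ + pi/4)

Explanation: The coefficient 3 was incorrectly written as 2: the term 3*θ**2 was incorrectly written as 2*θ**2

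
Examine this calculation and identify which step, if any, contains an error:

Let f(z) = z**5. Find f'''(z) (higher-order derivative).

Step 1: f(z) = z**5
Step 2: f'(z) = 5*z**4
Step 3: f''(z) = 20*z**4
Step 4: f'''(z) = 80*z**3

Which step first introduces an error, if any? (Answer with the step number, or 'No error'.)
Step 3

Step 3 is incorrect due to a wrong exponent.
The step shows: 20*z**4
The correct value should be: 20*z**3

Explanation: The exponent 3 on z was incorrectly written as 4: the term 20*z**3 was incorrectly written as 20*z**4
The later steps are derived from this incorrect expression, so the error originates in Step 3.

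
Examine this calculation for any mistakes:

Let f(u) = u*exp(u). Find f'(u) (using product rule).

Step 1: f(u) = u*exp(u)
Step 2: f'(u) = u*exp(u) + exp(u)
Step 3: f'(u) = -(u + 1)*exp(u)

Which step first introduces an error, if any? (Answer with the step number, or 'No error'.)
Step 3

Step 3 is incorrect due to a sign flip.
The step shows: -(u + 1)*exp(u)
The correct value should be: (u + 1)*exp(u)

Explanation: The sign of the whole expression was flipped: the term (u + 1)*exp(u) was incorrectly written as -(u + 1)*exp(u)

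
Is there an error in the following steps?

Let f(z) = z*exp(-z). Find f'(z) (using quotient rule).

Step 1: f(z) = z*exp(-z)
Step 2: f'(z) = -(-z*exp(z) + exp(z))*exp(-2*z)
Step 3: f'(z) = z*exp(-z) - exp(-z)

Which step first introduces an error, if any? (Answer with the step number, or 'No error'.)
Step 2

Step 2 is incorrect due to a sign flip.
The step shows: -(-z*exp(z) + exp(z))*exp(-2*z)
The correct value should be: (-z*exp(z) + exp(z))*exp(-2*z)

Explanation: The sign of the whole expression was flipped: the term (-z*exp(z) + exp(z))*exp(-2*z) was incorrectly written as -(-z*exp(z) + exp(z))*exp(-2*z)
The later steps are derived from this incorrect expression, so the error originates in Step 2.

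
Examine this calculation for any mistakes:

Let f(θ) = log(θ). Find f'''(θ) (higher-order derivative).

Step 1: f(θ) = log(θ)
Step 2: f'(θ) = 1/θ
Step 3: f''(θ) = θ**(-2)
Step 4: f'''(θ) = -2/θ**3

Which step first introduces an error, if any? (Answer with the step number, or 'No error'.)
Step 3

Step 3 is incorrect due to a sign flip.
The step shows: θ**(-2)
The correct value should be: -1/θ**2

Explanation: The sign of the whole expression was flipped: the term -1/θ**2 was incorrectly written as θ**(-2)
The later steps are derived from this incorrect expression, so the error originates in Step 3.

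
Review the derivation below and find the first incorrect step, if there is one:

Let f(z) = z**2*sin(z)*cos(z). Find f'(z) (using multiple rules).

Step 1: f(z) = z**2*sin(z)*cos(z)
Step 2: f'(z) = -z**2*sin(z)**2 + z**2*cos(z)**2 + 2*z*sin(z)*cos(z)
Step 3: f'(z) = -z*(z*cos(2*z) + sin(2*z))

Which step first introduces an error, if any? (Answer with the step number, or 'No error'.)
Step 3

Step 3 is incorrect due to a sign flip.
The step shows: -z*(z*cos(2*z) + sin(2*z))
The correct value should be: z*(z*cos(2*z) + sin(2*z))

Explanation: The sign of the whole expression was flipped: the term z*(z*cos(2*z) + sin(2*z)) was incorrectly written as -z*(z*cos(2*z) + sin(2*z))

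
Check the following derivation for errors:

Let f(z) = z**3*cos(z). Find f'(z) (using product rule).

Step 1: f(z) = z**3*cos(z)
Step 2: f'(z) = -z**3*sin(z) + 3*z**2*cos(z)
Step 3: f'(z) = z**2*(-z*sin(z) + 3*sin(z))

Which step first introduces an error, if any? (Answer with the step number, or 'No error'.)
Step 3

Step 3 is incorrect due to a wrong trig function.
The step shows: z**2*(-z*sin(z) + 3*sin(z))
The correct value should be: z**2*(-z*sin(z) + 3*cos(z))

Explanation: cos(z) was incorrectly written as sin(z): the term z**2*(-z*sin(z) + 3*cos(z)) was incorrectly written as z**2*(-z*sin(z) + 3*sin(z))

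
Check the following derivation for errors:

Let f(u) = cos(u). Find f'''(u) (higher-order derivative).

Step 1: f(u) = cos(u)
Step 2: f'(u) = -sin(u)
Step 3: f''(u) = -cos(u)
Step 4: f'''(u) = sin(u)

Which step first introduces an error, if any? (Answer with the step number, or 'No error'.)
No error

All steps in this derivation are correct.
The final answer f'''(u) = sin(u) is valid.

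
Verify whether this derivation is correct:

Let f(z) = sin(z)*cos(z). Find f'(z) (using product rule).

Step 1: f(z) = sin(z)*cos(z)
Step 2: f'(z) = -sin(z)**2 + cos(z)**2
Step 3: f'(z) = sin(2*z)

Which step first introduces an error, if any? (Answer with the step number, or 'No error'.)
Step 3

Step 3 is incorrect due to a wrong trig function.
The step shows: sin(2*z)
The correct value should be: cos(2*z)

Explanation: cos(2*z) was incorrectly written as sin(2*z): the term cos(2*z) was incorrectly written as sin(2*z)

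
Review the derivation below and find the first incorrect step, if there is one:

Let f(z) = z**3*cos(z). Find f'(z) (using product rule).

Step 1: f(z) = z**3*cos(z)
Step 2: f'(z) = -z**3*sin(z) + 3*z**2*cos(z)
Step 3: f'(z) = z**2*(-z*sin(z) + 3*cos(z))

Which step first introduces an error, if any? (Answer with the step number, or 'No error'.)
No error

All steps in this derivation are correct.
The final answer f'(z) = z**2*(-z*sin(z) + 3*cos(z)) is valid.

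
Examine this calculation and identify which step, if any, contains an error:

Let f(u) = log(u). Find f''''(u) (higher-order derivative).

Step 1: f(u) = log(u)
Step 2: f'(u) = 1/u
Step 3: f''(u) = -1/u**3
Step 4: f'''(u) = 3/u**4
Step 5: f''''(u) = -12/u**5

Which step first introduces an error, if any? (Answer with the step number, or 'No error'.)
Step 3

Step 3 is incorrect due to a wrong exponent.
The step shows: -1/u**3
The correct value should be: -1/u**2

Explanation: The exponent -2 on u was incorrectly written as -3: the term -1/u**2 was incorrectly written as -1/u**3
The later steps are derived from this incorrect expression, so the error originates in Step 3.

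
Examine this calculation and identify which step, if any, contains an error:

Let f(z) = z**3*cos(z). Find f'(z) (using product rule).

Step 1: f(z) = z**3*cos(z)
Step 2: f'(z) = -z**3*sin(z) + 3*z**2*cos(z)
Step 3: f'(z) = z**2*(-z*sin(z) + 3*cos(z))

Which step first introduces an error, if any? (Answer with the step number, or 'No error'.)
No error

All steps in this derivation are correct.
The final answer f'(z) = z**2*(-z*sin(z) + 3*cos(z)) is valid.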